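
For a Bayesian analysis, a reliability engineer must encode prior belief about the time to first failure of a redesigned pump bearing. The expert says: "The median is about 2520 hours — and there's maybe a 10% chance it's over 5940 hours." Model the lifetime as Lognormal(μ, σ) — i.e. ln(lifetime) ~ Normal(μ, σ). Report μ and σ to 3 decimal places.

μ ≈ 7.832, σ ≈ 0.669

If T ~ Lognormal(μ,σ) then ln T ~ Normal(μ,σ), so the p-quantile of ln T is μ + z_p·σ.
ln(2520) = 7.832 and ln(5940) = 8.689; z_{0.5} = 0, z_{0.9} = 1.282.
σ = (8.689 − 7.832)/(1.282 − (0)) = 0.669.
μ = 7.832 − (0)·0.669 = 7.832.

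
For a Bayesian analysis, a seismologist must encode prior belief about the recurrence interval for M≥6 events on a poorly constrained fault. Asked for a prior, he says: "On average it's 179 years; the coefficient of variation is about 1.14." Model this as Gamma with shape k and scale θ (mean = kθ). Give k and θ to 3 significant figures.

For Gamma(k, scale θ): mean = kθ, variance = kθ², so CV = 1/√k.
CV = 1.14, hence k = 1/CV² = 0.769.
Then θ = mean/k = 179/0.769 = 233.

k ≈ 0.769, θ ≈ 233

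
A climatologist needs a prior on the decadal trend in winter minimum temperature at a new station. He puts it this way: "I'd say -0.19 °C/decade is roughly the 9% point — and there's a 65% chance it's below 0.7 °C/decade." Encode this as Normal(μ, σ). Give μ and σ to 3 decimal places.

μ = 0.501, σ = 0.516

The p-quantile of Normal(μ,σ) is μ + z_p·σ, with z_{0.09} = -1.341 and z_{0.65} = 0.3853.
Eliminate σ: μ = (z₂·x₁ − z₁·x₂)/(z₂ − z₁) = (0.3853·-0.19 − (-1.341)·0.7)/1.726 = 0.501.
Then σ = (x₂ − x₁)/(z₂ − z₁) = (0.7 − -0.19)/1.726 = 0.516.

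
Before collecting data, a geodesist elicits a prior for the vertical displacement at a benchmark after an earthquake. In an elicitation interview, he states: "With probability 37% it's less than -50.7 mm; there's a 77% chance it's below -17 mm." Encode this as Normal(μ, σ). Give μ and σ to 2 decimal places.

For Normal(μ,σ), the p-quantile is μ + z_p·σ. Here z_{0.37} = -0.3319, z_{0.77} = 0.7388.
So -50.7 = μ − 0.3319σ and -17 = μ + 0.7388σ.
Subtracting: σ = (-17 − -50.7)/(0.7388 − (-0.3319)) = 31.47.
Then μ = -50.7 − (-0.3319)·31.47 = -40.26.

μ = -40.26, σ = 31.47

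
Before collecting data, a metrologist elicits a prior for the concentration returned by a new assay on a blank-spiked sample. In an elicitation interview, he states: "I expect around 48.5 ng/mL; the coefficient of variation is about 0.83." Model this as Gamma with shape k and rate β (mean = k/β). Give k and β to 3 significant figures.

k ≈ 1.45, β ≈ 0.0299

For Gamma(k, rate β): mean = k/β, variance = k/β², so CV = 1/√k.
CV = 0.83, hence k = 1/CV² = 1.45.
Then β = k/mean = 1.45/48.5 = 0.0299.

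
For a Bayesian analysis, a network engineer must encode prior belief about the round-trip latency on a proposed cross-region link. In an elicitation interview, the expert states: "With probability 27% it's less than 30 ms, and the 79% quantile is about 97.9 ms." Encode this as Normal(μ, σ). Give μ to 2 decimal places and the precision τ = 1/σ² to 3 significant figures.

The p-quantile of Normal(μ,σ) is μ + z_p·σ, with z_{0.27} = -0.6128 and z_{0.79} = 0.8064.
Eliminate σ: μ = (z₂·x₁ − z₁·x₂)/(z₂ − z₁) = (0.8064·30 − (-0.6128)·97.9)/1.419 = 59.32.
Then σ = (x₂ − x₁)/(z₂ − z₁) = (97.9 − 30)/1.419 = 47.84.
Precision τ = 1/σ² = 1/47.84² = 0.000437.

μ = 59.32, τ = 0.000437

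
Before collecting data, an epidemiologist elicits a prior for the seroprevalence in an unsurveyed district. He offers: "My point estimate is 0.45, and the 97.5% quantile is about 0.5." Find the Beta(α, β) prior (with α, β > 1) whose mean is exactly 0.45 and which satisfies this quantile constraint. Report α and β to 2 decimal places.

With mean 0.45 fixed, write α = 0.45s, β = 0.55s where s = α+β.
Need P(θ < 0.5) = 0.975 under Beta(0.45s, 0.55s). Normal approximation: (q−m)/√(m(1−m)/s) ≈ z_{0.975} = 1.96, so s ≈ 0.45·0.55·(1.96)²/(0.5−0.45)² = 380.3.
At s = 380.3: P(θ<0.5) ≈ 0.975. Adjusting to match 0.975 gives s ≈ 382.67.
So α = 0.45·382.67 ≈ 172.20, β = 0.55·382.67 ≈ 210.47.

α ≈ 172.20, β ≈ 210.47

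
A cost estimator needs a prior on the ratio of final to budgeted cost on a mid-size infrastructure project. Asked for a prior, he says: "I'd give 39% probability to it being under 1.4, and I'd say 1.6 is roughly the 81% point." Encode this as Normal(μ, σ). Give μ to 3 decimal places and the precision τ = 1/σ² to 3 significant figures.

The p-quantile of Normal(μ,σ) is μ + z_p·σ, with z_{0.39} = -0.2793 and z_{0.81} = 0.8779.
Eliminate σ: μ = (z₂·x₁ − z₁·x₂)/(z₂ − z₁) = (0.8779·1.4 − (-0.2793)·1.6)/1.157 = 1.448.
Then σ = (x₂ − x₁)/(z₂ − z₁) = (1.6 − 1.4)/1.157 = 0.173.
Precision τ = 1/σ² = 1/0.1728² = 33.5.

μ = 1.448, τ = 33.5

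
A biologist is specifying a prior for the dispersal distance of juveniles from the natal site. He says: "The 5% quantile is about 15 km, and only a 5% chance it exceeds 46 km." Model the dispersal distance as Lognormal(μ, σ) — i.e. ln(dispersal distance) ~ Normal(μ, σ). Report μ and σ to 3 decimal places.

μ ≈ 3.268, σ ≈ 0.341

If T ~ Lognormal(μ,σ) then ln T ~ Normal(μ,σ), so the p-quantile of ln T is μ + z_p·σ.
ln(15) = 2.708 and ln(46) = 3.829; z_{0.05} = -1.645, z_{0.95} = 1.645.
σ = (3.829 − 2.708)/(1.645 − (-1.645)) = 0.341.
μ = 2.708 − (-1.645)·0.341 = 3.268.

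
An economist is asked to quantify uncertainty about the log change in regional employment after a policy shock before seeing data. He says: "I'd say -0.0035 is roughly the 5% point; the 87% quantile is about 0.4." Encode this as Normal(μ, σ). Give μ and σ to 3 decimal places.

The p-quantile of Normal(μ,σ) is μ + z_p·σ, with z_{0.05} = -1.645 and z_{0.87} = 1.126.
Eliminate σ: μ = (z₂·x₁ − z₁·x₂)/(z₂ − z₁) = (1.126·-0.0035 − (-1.645)·0.4)/2.771 = 0.236.
Then σ = (x₂ − x₁)/(z₂ − z₁) = (0.4 − -0.0035)/2.771 = 0.146.

μ = 0.236, σ = 0.146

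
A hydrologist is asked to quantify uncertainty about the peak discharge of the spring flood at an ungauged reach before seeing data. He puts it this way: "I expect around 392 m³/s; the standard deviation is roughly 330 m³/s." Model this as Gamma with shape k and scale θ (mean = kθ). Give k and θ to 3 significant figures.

k ≈ 1.41, θ ≈ 278

For Gamma(k, scale θ): mean = kθ, variance = kθ², so CV = 1/√k.
CV = SD/mean = 330/392 = 0.8418, hence k = 1/CV² = 1.41.
Then θ = mean/k = 392/1.41 = 278.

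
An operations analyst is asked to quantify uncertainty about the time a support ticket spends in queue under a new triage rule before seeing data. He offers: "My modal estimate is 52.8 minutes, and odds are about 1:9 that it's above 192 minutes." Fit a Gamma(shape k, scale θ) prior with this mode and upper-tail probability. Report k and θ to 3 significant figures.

k ≈ 2.12, θ ≈ 47.2

Gamma(k,θ) with k>1 has mode (k−1)θ, so θ = 52.8/(k−1).
Need P(X < 192) = 0.9 with θ tied to k this way. Start at k = 2, θ = 52.8: P(X<192) ≈ 0.878.
Too low — raise k to concentrate. Iterating converges to k ≈ 2.12.
Then θ = 52.8/(2.12−1) ≈ 47.2.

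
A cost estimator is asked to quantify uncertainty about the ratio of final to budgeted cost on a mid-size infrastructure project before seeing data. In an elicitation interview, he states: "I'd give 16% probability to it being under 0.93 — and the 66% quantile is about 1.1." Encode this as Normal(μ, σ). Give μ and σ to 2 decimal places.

The p-quantile of Normal(μ,σ) is μ + z_p·σ, with z_{0.16} = -0.9945 and z_{0.66} = 0.4125.
Eliminate σ: μ = (z₂·x₁ − z₁·x₂)/(z₂ − z₁) = (0.4125·0.93 − (-0.9945)·1.1)/1.407 = 1.05.
Then σ = (x₂ − x₁)/(z₂ − z₁) = (1.1 − 0.93)/1.407 = 0.12.

μ = 1.05, σ = 0.12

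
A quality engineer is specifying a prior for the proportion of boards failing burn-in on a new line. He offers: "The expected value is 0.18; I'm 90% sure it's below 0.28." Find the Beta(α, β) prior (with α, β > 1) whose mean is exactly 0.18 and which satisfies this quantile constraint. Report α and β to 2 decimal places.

With mean 0.18 fixed, write α = 0.18s, β = 0.82s where s = α+β.
Need P(θ < 0.28) = 0.9 under Beta(0.18s, 0.82s). Normal approximation: (q−m)/√(m(1−m)/s) ≈ z_{0.9} = 1.28, so s ≈ 0.18·0.82·(1.28)²/(0.28−0.18)² = 24.2.
At s = 24.2: P(θ<0.28) ≈ 0.893. Adjusting to match 0.9 gives s ≈ 25.97.
So α = 0.18·25.97 ≈ 4.67, β = 0.82·25.97 ≈ 21.30.

α ≈ 4.67, β ≈ 21.30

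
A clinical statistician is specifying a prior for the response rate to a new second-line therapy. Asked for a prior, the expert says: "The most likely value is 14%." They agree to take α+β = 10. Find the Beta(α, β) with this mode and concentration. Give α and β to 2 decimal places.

α = 2.12, β = 7.88

For α,β > 1 the Beta mode is (α−1)/(α+β−2). With α+β = 10, the mode is (α−1)/8.
Set (α−1)/8 = 0.14 → α = 1 + 0.14·8 = 2.12.
β = 10 − α = 7.88.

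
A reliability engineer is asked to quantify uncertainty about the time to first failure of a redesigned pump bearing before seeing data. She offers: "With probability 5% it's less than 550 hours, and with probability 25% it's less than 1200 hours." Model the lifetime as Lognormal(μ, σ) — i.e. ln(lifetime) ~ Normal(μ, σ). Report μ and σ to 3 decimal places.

If T ~ Lognormal(μ,σ) then ln T ~ Normal(μ,σ), so the p-quantile of ln T is μ + z_p·σ.
ln(550) = 6.31 and ln(1200) = 7.09; z_{0.05} = -1.645, z_{0.25} = -0.6745.
σ = (7.09 − 6.31)/(-0.6745 − (-1.645)) = 0.804.
μ = 6.31 − (-1.645)·0.804 = 7.632.

μ ≈ 7.632, σ ≈ 0.804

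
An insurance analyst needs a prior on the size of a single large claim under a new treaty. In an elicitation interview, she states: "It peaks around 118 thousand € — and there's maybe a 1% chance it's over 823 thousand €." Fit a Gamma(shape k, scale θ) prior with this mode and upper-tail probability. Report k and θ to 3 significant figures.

Gamma(k,θ) with k>1 has mode (k−1)θ, so θ = 118/(k−1).
Need P(X < 823) = 0.99 with θ tied to k this way. Start at k = 2, θ = 118: P(X<823) ≈ 0.993.
Too high — lower k to spread out. Iterating converges to k ≈ 1.93.
Then θ = 118/(1.93−1) ≈ 126.

k ≈ 1.93, θ ≈ 126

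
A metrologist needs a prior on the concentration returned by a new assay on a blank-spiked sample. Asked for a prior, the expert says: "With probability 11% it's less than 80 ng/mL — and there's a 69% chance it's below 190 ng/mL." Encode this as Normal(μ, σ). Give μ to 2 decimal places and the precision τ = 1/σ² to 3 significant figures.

For Normal(μ,σ), the p-quantile is μ + z_p·σ. Here z_{0.11} = -1.227, z_{0.69} = 0.4959.
So 80 = μ − 1.227σ and 190 = μ + 0.4959σ.
Subtracting: σ = (190 − 80)/(0.4959 − (-1.227)) = 63.87.
Then μ = 80 − (-1.227)·63.87 = 158.33.
Precision τ = 1/σ² = 1/63.87² = 0.000245.

μ = 158.33, τ = 0.000245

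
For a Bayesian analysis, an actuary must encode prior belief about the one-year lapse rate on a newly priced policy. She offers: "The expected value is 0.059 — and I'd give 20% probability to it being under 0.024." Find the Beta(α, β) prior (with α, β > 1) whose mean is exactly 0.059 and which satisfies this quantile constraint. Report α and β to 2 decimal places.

α ≈ 1.86, β ≈ 29.65

With mean 0.059 fixed, write α = 0.059s, β = 0.941s where s = α+β.
Need P(θ < 0.024) = 0.2 under Beta(0.059s, 0.941s). Normal approximation: (q−m)/√(m(1−m)/s) ≈ z_{0.2} = -0.842, so s ≈ 0.059·0.941·(-0.842)²/(0.024−0.059)² = 32.1.
At s = 32.1: P(θ<0.024) ≈ 0.197. Adjusting to match 0.2 gives s ≈ 31.51.
So α = 0.059·31.51 ≈ 1.86, β = 0.941·31.51 ≈ 29.65.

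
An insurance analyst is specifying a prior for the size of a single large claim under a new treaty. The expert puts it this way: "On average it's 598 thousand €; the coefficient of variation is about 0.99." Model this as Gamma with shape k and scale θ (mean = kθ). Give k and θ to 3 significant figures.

k ≈ 1.02, θ ≈ 586

For Gamma(k, scale θ): mean = kθ, variance = kθ², so CV = 1/√k.
CV = 0.99, hence k = 1/CV² = 1.02.
Then θ = mean/k = 598/1.02 = 586.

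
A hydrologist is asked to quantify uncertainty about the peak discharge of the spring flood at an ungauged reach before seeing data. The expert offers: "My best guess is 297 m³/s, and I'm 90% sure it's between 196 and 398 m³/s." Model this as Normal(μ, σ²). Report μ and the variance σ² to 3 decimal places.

A symmetric 90% interval runs μ ± z·σ with z = 1.645.
Half-width = 101, so σ = 101/1.645 = 61.4036 and σ² = 3770.407.
μ is the stated best guess, 297.000.

μ = 297.000, σ² = 3770.407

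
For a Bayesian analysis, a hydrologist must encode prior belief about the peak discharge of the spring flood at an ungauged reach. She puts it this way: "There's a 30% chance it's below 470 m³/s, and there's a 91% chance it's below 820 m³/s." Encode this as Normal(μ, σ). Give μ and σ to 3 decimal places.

The p-quantile of Normal(μ,σ) is μ + z_p·σ, with z_{0.3} = -0.5244 and z_{0.91} = 1.341.
Eliminate σ: μ = (z₂·x₁ − z₁·x₂)/(z₂ − z₁) = (1.341·470 − (-0.5244)·820)/1.865 = 568.405.
Then σ = (x₂ − x₁)/(z₂ − z₁) = (820 − 470)/1.865 = 187.652.

μ = 568.405, σ = 187.652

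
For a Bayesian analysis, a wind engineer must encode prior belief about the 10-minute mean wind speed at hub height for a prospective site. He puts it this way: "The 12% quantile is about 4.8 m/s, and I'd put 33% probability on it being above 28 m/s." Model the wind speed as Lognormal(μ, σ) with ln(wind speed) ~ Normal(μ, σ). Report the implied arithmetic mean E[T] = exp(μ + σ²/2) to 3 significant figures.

E[T] ≈ 31.4 m/s

If T ~ Lognormal(μ,σ) then ln T ~ Normal(μ,σ), so the p-quantile of ln T is μ + z_p·σ.
ln(4.8) = 1.569 and ln(28) = 3.332; z_{0.12} = -1.175, z_{0.67} = 0.4399.
σ = (3.332 − 1.569)/(0.4399 − (-1.175)) = 1.092.
μ = 1.569 − (-1.175)·1.092 = 2.852.
E[T] = exp(μ + σ²/2) = exp(2.852 + 0.5963) = 31.4 m/s.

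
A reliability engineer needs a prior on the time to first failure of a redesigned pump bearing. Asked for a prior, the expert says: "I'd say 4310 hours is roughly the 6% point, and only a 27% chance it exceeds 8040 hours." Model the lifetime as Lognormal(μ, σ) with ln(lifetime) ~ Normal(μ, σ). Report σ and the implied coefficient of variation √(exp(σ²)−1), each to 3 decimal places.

If T ~ Lognormal(μ,σ) then ln T ~ Normal(μ,σ), so the p-quantile of ln T is μ + z_p·σ.
ln(4310) = 8.369 and ln(8040) = 8.992; z_{0.06} = -1.555, z_{0.73} = 0.6128.
σ = (8.992 − 8.369)/(0.6128 − (-1.555)) = 0.288.
μ = 8.369 − (-1.555)·0.288 = 8.816.
CV = √(exp(σ²)−1) = √(exp(0.0827)−1) = 0.294.

σ ≈ 0.288, CV ≈ 0.294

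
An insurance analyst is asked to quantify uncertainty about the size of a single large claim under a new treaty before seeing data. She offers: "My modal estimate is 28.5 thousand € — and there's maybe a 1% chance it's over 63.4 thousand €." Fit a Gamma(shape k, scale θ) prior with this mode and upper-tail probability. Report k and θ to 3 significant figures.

k ≈ 8.52, θ ≈ 3.79

Gamma(k,θ) with k>1 has mode (k−1)θ, so θ = 28.5/(k−1).
Need P(X < 63.4) = 0.99 with θ tied to k this way. Start at k = 2, θ = 28.5: P(X<63.4) ≈ 0.651.
Too low — raise k to concentrate. Iterating converges to k ≈ 8.52.
Then θ = 28.5/(8.52−1) ≈ 3.79.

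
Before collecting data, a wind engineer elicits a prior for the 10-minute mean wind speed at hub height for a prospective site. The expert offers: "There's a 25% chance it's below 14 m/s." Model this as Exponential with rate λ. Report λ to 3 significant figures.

P(T < 14.0) = 1 − e^(−λ·14.0) = 0.25, so λ = −ln(1−0.25)/14.0 = −ln(0.75)/14.0 = 0.0205.

λ ≈ 0.0205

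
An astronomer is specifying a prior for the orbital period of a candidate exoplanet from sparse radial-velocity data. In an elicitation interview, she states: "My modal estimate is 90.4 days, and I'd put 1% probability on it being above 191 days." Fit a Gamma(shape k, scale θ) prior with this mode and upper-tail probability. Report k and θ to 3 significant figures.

Gamma(k,θ) with k>1 has mode (k−1)θ, so θ = 90.4/(k−1).
Need P(X < 191) = 0.99 with θ tied to k this way. Start at k = 2, θ = 90.4: P(X<191) ≈ 0.624.
Too low — raise k to concentrate. Iterating converges to k ≈ 9.69.
Then θ = 90.4/(9.69−1) ≈ 10.4.

k ≈ 9.69, θ ≈ 10.4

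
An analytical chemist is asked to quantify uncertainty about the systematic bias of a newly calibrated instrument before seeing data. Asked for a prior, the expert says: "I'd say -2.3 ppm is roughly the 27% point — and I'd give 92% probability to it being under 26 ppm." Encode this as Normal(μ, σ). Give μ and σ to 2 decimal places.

For Normal(μ,σ), the p-quantile is μ + z_p·σ. Here z_{0.27} = -0.6128, z_{0.92} = 1.405.
So -2.3 = μ − 0.6128σ and 26 = μ + 1.405σ.
Subtracting: σ = (26 − -2.3)/(1.405 − (-0.6128)) = 14.02.
Then μ = -2.3 − (-0.6128)·14.02 = 6.29.

μ = 6.29, σ = 14.02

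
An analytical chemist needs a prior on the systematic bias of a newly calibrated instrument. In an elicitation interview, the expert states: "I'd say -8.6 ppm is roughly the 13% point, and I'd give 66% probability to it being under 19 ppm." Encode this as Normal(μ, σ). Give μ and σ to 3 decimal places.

μ = 11.602, σ = 17.935

For Normal(μ,σ), the p-quantile is μ + z_p·σ. Here z_{0.13} = -1.126, z_{0.66} = 0.4125.
So -8.6 = μ − 1.126σ and 19 = μ + 0.4125σ.
Subtracting: σ = (19 − -8.6)/(0.4125 − (-1.126)) = 17.935.
Then μ = -8.6 − (-1.126)·17.935 = 11.602.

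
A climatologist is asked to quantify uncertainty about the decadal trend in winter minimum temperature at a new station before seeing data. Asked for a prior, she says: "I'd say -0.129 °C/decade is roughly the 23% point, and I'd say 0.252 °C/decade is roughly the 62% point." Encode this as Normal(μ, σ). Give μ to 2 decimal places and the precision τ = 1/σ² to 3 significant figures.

The p-quantile of Normal(μ,σ) is μ + z_p·σ, with z_{0.23} = -0.7388 and z_{0.62} = 0.3055.
Eliminate σ: μ = (z₂·x₁ − z₁·x₂)/(z₂ − z₁) = (0.3055·-0.129 − (-0.7388)·0.252)/1.044 = 0.14.
Then σ = (x₂ − x₁)/(z₂ − z₁) = (0.252 − -0.129)/1.044 = 0.36.
Precision τ = 1/σ² = 1/0.3648² = 7.51.

μ = 0.14, τ = 7.51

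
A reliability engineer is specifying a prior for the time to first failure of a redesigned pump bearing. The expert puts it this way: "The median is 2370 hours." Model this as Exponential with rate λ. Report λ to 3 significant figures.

λ ≈ 0.000292

Exponential median = ln 2 / λ, so λ = ln 2 / 2370.0 = 0.000292.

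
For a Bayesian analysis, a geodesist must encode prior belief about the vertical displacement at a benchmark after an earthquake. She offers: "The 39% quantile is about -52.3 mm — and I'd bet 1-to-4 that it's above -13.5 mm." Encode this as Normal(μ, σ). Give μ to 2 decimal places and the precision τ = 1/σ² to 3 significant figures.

μ = -42.63, τ = 0.000835

The p-quantile of Normal(μ,σ) is μ + z_p·σ, with z_{0.39} = -0.2793 and z_{0.8} = 0.8416.
Eliminate σ: μ = (z₂·x₁ − z₁·x₂)/(z₂ − z₁) = (0.8416·-52.3 − (-0.2793)·-13.5)/1.121 = -42.63.
Then σ = (x₂ − x₁)/(z₂ − z₁) = (-13.5 − -52.3)/1.121 = 34.61.
Precision τ = 1/σ² = 1/34.61² = 0.000835.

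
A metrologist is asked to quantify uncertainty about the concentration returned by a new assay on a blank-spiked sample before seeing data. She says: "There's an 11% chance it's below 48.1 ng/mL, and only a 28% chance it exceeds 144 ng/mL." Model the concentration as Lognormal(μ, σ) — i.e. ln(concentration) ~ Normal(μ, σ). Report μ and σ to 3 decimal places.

μ ≈ 4.617, σ ≈ 0.606

If T ~ Lognormal(μ,σ) then ln T ~ Normal(μ,σ), so the p-quantile of ln T is μ + z_p·σ.
ln(48.1) = 3.873 and ln(144) = 4.97; z_{0.11} = -1.227, z_{0.72} = 0.5828.
σ = (4.97 − 3.873)/(0.5828 − (-1.227)) = 0.606.
μ = 3.873 − (-1.227)·0.606 = 4.617.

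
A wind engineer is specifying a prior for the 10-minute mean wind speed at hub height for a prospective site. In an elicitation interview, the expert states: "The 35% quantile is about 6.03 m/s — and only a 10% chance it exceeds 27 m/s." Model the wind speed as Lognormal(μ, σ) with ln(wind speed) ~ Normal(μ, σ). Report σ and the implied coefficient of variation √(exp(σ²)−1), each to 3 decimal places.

If T ~ Lognormal(μ,σ) then ln T ~ Normal(μ,σ), so the p-quantile of ln T is μ + z_p·σ.
ln(6.03) = 1.797 and ln(27) = 3.296; z_{0.35} = -0.3853, z_{0.9} = 1.282.
σ = (3.296 − 1.797)/(1.282 − (-0.3853)) = 0.899.
μ = 1.797 − (-0.3853)·0.899 = 2.143.
CV = √(exp(σ²)−1) = √(exp(0.8088)−1) = 1.116.

σ ≈ 0.899, CV ≈ 1.116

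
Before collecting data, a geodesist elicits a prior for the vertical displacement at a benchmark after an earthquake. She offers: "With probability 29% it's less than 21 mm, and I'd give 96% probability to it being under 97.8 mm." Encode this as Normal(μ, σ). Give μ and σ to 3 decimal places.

μ = 39.446, σ = 33.332

For Normal(μ,σ), the p-quantile is μ + z_p·σ. Here z_{0.29} = -0.5534, z_{0.96} = 1.751.
So 21 = μ − 0.5534σ and 97.8 = μ + 1.751σ.
Subtracting: σ = (97.8 − 21)/(1.751 − (-0.5534)) = 33.332.
Then μ = 21 − (-0.5534)·33.332 = 39.446.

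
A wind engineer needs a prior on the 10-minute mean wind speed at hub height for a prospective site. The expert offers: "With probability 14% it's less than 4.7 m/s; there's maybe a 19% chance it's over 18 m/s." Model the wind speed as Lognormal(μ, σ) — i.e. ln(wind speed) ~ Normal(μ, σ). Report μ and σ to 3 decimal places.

If T ~ Lognormal(μ,σ) then ln T ~ Normal(μ,σ), so the p-quantile of ln T is μ + z_p·σ.
ln(4.7) = 1.548 and ln(18) = 2.89; z_{0.14} = -1.08, z_{0.81} = 0.8779.
σ = (2.89 − 1.548)/(0.8779 − (-1.08)) = 0.686.
μ = 1.548 − (-1.08)·0.686 = 2.288.

μ ≈ 2.288, σ ≈ 0.686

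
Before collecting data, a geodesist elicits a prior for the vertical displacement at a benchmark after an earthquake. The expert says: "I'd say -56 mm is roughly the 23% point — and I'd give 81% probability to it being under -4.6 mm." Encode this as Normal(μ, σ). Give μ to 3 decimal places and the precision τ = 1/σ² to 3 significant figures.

μ = -32.510, τ = 0.000989

The p-quantile of Normal(μ,σ) is μ + z_p·σ, with z_{0.23} = -0.7388 and z_{0.81} = 0.8779.
Eliminate σ: μ = (z₂·x₁ − z₁·x₂)/(z₂ − z₁) = (0.8779·-56 − (-0.7388)·-4.6)/1.617 = -32.510.
Then σ = (x₂ − x₁)/(z₂ − z₁) = (-4.6 − -56)/1.617 = 31.792.
Precision τ = 1/σ² = 1/31.79² = 0.000989.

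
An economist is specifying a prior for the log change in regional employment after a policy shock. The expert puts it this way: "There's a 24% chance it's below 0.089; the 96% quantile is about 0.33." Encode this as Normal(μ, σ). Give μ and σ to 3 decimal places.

The p-quantile of Normal(μ,σ) is μ + z_p·σ, with z_{0.24} = -0.7063 and z_{0.96} = 1.751.
Eliminate σ: μ = (z₂·x₁ − z₁·x₂)/(z₂ − z₁) = (1.751·0.089 − (-0.7063)·0.33)/2.457 = 0.158.
Then σ = (x₂ − x₁)/(z₂ − z₁) = (0.33 − 0.089)/2.457 = 0.098.

μ = 0.158, σ = 0.098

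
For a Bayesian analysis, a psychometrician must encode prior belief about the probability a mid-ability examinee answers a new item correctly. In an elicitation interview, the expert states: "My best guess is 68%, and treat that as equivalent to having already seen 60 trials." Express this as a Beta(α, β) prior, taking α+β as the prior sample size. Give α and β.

α = 40.8, β = 19.2

Under the effective-sample-size interpretation, Beta(α, β) has prior mean α/(α+β) and prior sample size α+β.
So α+β = 60 and α/(α+β) = 0.68, giving α = 0.68·60 = 40.8 and β = 60 − 40.8 = 19.2.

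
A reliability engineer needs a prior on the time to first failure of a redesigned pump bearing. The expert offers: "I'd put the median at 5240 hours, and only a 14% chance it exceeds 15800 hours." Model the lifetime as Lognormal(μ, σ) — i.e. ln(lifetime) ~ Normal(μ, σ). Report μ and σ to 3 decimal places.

If T ~ Lognormal(μ,σ) then ln T ~ Normal(μ,σ), so the p-quantile of ln T is μ + z_p·σ.
ln(5240) = 8.564 and ln(15800) = 9.668; z_{0.5} = 0, z_{0.86} = 1.08.
σ = (9.668 − 8.564)/(1.08 − (0)) = 1.022.
μ = 8.564 − (0)·1.022 = 8.564.

μ ≈ 8.564, σ ≈ 1.022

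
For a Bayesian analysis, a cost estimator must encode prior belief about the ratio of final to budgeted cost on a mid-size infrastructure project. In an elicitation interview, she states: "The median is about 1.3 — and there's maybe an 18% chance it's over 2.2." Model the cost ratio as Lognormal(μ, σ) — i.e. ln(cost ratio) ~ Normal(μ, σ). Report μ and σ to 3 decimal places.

μ ≈ 0.262, σ ≈ 0.575

If T ~ Lognormal(μ,σ) then ln T ~ Normal(μ,σ), so the p-quantile of ln T is μ + z_p·σ.
ln(1.3) = 0.2624 and ln(2.2) = 0.7885; z_{0.5} = 0, z_{0.82} = 0.9154.
σ = (0.7885 − 0.2624)/(0.9154 − (0)) = 0.575.
μ = 0.2624 − (0)·0.575 = 0.262.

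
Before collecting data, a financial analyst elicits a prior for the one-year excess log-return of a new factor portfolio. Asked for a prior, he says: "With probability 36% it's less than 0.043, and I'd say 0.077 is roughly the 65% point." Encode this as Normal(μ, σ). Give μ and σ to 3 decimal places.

μ = 0.059, σ = 0.046

For Normal(μ,σ), the p-quantile is μ + z_p·σ. Here z_{0.36} = -0.3585, z_{0.65} = 0.3853.
So 0.043 = μ − 0.3585σ and 0.077 = μ + 0.3853σ.
Subtracting: σ = (0.077 − 0.043)/(0.3853 − (-0.3585)) = 0.046.
Then μ = 0.043 − (-0.3585)·0.046 = 0.059.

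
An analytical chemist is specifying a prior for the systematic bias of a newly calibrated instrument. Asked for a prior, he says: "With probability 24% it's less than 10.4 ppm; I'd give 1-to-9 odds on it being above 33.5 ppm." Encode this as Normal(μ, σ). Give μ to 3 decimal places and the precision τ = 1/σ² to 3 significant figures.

μ = 18.608, τ = 0.00741

The p-quantile of Normal(μ,σ) is μ + z_p·σ, with z_{0.24} = -0.7063 and z_{0.9} = 1.282.
Eliminate σ: μ = (z₂·x₁ − z₁·x₂)/(z₂ − z₁) = (1.282·10.4 − (-0.7063)·33.5)/1.988 = 18.608.
Then σ = (x₂ − x₁)/(z₂ − z₁) = (33.5 − 10.4)/1.988 = 11.621.
Precision τ = 1/σ² = 1/11.62² = 0.00741.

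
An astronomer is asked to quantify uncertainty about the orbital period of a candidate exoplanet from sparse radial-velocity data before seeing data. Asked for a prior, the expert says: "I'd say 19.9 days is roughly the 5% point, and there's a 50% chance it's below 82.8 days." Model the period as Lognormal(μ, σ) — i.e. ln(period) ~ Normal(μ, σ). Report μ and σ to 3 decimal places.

If T ~ Lognormal(μ,σ) then ln T ~ Normal(μ,σ), so the p-quantile of ln T is μ + z_p·σ.
ln(19.9) = 2.991 and ln(82.8) = 4.416; z_{0.05} = -1.645, z_{0.5} = 0.
σ = (4.416 − 2.991)/(0 − (-1.645)) = 0.867.
μ = 2.991 − (-1.645)·0.867 = 4.416.

μ ≈ 4.416, σ ≈ 0.867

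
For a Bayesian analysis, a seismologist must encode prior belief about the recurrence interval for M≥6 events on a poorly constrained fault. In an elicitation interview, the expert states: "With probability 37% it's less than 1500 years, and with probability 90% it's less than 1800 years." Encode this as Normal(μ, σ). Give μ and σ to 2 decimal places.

The p-quantile of Normal(μ,σ) is μ + z_p·σ, with z_{0.37} = -0.3319 and z_{0.9} = 1.282.
Eliminate σ: μ = (z₂·x₁ − z₁·x₂)/(z₂ − z₁) = (1.282·1500 − (-0.3319)·1800)/1.613 = 1561.71.
Then σ = (x₂ − x₁)/(z₂ − z₁) = (1800 − 1500)/1.613 = 185.94.

μ = 1561.71, σ = 185.94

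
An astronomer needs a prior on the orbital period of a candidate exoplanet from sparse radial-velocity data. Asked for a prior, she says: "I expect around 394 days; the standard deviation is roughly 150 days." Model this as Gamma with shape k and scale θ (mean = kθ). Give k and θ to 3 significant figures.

For Gamma(k, scale θ): mean = kθ, variance = kθ², so CV = 1/√k.
CV = SD/mean = 150/394 = 0.3807, hence k = 1/CV² = 6.9.
Then θ = mean/k = 394/6.9 = 57.1.

k ≈ 6.9, θ ≈ 57.1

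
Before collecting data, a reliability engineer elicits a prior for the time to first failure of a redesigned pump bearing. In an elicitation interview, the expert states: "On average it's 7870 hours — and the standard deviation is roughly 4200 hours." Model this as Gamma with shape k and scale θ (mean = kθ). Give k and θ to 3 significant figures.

k ≈ 3.51, θ ≈ 2240

For Gamma(k, scale θ): mean = kθ, variance = kθ², so CV = 1/√k.
CV = SD/mean = 4200/7870 = 0.5337, hence k = 1/CV² = 3.51.
Then θ = mean/k = 7870/3.51 = 2240.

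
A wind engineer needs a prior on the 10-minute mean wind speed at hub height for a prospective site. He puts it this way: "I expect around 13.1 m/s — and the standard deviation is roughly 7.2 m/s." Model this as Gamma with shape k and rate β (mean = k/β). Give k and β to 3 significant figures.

k ≈ 3.31, β ≈ 0.253

For Gamma(k, rate β): mean = k/β, variance = k/β², so CV = 1/√k.
CV = SD/mean = 7.2/13.1 = 0.5496, hence k = 1/CV² = 3.31.
Then β = k/mean = 3.31/13.1 = 0.253.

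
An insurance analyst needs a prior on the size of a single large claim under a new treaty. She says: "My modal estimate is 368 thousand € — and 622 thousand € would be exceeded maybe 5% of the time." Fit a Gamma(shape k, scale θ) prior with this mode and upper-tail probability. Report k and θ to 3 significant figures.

Gamma(k,θ) with k>1 has mode (k−1)θ, so θ = 368/(k−1).
Need P(X < 622) = 0.95 with θ tied to k this way. Start at k = 2, θ = 368: P(X<622) ≈ 0.504.
Too low — raise k to concentrate. Iterating converges to k ≈ 11.1.
Then θ = 368/(11.1−1) ≈ 36.3.

k ≈ 11.1, θ ≈ 36.3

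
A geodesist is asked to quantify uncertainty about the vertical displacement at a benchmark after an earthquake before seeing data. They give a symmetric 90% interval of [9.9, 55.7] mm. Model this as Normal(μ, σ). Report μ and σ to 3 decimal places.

μ = 32.800, σ = 13.922

A symmetric 90% interval runs μ ± z·σ with z = 1.645.
Half-width = 22.9, so σ = 22.9/1.645 = 13.922.
μ is the interval midpoint, 32.800.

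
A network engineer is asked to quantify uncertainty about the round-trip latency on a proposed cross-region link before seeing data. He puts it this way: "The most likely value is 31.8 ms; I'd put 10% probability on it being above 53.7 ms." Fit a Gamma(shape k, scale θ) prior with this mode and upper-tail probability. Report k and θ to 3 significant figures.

Gamma(k,θ) with k>1 has mode (k−1)θ, so θ = 31.8/(k−1).
Need P(X < 53.7) = 0.9 with θ tied to k this way. Start at k = 2, θ = 31.8: P(X<53.7) ≈ 0.503.
Too low — raise k to concentrate. Iterating converges to k ≈ 7.89.
Then θ = 31.8/(7.89−1) ≈ 4.61.

k ≈ 7.89, θ ≈ 4.61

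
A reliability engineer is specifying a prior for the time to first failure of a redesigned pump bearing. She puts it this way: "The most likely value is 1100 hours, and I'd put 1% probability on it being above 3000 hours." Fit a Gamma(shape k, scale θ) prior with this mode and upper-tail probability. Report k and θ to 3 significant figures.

Gamma(k,θ) with k>1 has mode (k−1)θ, so θ = 1100/(k−1).
Need P(X < 3000) = 0.99 with θ tied to k this way. Start at k = 2, θ = 1100: P(X<3000) ≈ 0.756.
Too low — raise k to concentrate. Iterating converges to k ≈ 5.57.
Then θ = 1100/(5.57−1) ≈ 241.

k ≈ 5.57, θ ≈ 241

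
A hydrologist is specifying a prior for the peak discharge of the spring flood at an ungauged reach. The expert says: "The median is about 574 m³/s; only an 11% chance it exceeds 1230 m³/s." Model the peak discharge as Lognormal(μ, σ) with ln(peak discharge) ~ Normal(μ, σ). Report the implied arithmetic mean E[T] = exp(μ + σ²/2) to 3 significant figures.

E[T] ≈ 696 m³/s

If T ~ Lognormal(μ,σ) then ln T ~ Normal(μ,σ), so the p-quantile of ln T is μ + z_p·σ.
ln(574) = 6.353 and ln(1230) = 7.115; z_{0.5} = 0, z_{0.89} = 1.227.
σ = (7.115 − 6.353)/(1.227 − (0)) = 0.621.
μ = 6.353 − (0)·0.621 = 6.353.
E[T] = exp(μ + σ²/2) = exp(6.353 + 0.1931) = 696 m³/s.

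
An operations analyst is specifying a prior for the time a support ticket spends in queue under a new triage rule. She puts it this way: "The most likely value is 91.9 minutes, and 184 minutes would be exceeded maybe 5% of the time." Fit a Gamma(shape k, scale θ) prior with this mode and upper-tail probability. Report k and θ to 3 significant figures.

k ≈ 6.75, θ ≈ 16

Gamma(k,θ) with k>1 has mode (k−1)θ, so θ = 91.9/(k−1).
Need P(X < 184) = 0.95 with θ tied to k this way. Start at k = 2, θ = 91.9: P(X<184) ≈ 0.595.
Too low — raise k to concentrate. Iterating converges to k ≈ 6.75.
Then θ = 91.9/(6.75−1) ≈ 16.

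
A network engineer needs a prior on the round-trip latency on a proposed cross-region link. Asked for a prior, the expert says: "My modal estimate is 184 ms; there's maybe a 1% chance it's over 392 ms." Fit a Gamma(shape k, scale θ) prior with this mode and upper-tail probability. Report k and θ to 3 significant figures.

k ≈ 9.48, θ ≈ 21.7

Gamma(k,θ) with k>1 has mode (k−1)θ, so θ = 184/(k−1).
Need P(X < 392) = 0.99 with θ tied to k this way. Start at k = 2, θ = 184: P(X<392) ≈ 0.628.
Too low — raise k to concentrate. Iterating converges to k ≈ 9.48.
Then θ = 184/(9.48−1) ≈ 21.7.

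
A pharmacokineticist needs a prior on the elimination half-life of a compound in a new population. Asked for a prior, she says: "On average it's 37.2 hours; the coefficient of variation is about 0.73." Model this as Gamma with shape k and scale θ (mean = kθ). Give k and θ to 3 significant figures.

For Gamma(k, scale θ): mean = kθ, variance = kθ², so CV = 1/√k.
CV = 0.73, hence k = 1/CV² = 1.88.
Then θ = mean/k = 37.2/1.88 = 19.8.

k ≈ 1.88, θ ≈ 19.8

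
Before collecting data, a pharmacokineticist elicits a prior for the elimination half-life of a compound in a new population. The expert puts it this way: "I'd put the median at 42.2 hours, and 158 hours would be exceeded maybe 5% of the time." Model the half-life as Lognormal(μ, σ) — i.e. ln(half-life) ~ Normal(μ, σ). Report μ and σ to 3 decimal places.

If T ~ Lognormal(μ,σ) then ln T ~ Normal(μ,σ), so the p-quantile of ln T is μ + z_p·σ.
ln(42.2) = 3.742 and ln(158) = 5.063; z_{0.5} = 0, z_{0.95} = 1.645.
σ = (5.063 − 3.742)/(1.645 − (0)) = 0.803.
μ = 3.742 − (0)·0.803 = 3.742.

μ ≈ 3.742, σ ≈ 0.803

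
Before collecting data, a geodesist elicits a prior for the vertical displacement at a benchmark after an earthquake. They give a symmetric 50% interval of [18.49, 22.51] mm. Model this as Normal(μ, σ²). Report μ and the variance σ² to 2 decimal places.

μ = 20.50, σ² = 8.88

A symmetric 50% interval runs μ ± z·σ with z = 0.6745.
Half-width = 2.01, so σ = 2.01/0.6745 = 2.980 and σ² = 8.88.
μ is the interval midpoint, 20.50.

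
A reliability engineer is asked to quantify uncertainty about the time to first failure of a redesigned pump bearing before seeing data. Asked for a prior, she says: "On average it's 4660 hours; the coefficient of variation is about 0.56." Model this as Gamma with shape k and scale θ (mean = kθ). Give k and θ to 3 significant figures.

For Gamma(k, scale θ): mean = kθ, variance = kθ², so CV = 1/√k.
CV = 0.56, hence k = 1/CV² = 3.19.
Then θ = mean/k = 4660/3.19 = 1460.

k ≈ 3.19, θ ≈ 1460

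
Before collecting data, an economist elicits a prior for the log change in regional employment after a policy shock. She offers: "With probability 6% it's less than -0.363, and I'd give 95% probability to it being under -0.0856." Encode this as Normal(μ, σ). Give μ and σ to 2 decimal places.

μ = -0.23, σ = 0.09

The p-quantile of Normal(μ,σ) is μ + z_p·σ, with z_{0.06} = -1.555 and z_{0.95} = 1.645.
Eliminate σ: μ = (z₂·x₁ − z₁·x₂)/(z₂ − z₁) = (1.645·-0.363 − (-1.555)·-0.0856)/3.2 = -0.23.
Then σ = (x₂ − x₁)/(z₂ − z₁) = (-0.0856 − -0.363)/3.2 = 0.09.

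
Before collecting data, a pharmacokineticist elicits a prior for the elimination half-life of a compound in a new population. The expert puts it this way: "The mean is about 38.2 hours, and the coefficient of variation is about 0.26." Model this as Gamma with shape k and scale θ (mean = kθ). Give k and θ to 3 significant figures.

k ≈ 14.8, θ ≈ 2.58

For Gamma(k, scale θ): mean = kθ, variance = kθ², so CV = 1/√k.
CV = 0.26, hence k = 1/CV² = 14.8.
Then θ = mean/k = 38.2/14.8 = 2.58.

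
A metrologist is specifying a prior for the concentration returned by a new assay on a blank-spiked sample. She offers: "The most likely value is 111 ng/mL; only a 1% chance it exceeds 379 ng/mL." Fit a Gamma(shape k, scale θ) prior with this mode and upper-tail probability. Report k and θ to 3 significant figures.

k ≈ 3.89, θ ≈ 38.4

Gamma(k,θ) with k>1 has mode (k−1)θ, so θ = 111/(k−1).
Need P(X < 379) = 0.99 with θ tied to k this way. Start at k = 2, θ = 111: P(X<379) ≈ 0.855.
Too low — raise k to concentrate. Iterating converges to k ≈ 3.89.
Then θ = 111/(3.89−1) ≈ 38.4.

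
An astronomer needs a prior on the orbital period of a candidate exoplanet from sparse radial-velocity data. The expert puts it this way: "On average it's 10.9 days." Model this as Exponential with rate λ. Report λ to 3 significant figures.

Exponential mean = 1/λ, so λ = 1/10.9 = 0.0917.

λ ≈ 0.0917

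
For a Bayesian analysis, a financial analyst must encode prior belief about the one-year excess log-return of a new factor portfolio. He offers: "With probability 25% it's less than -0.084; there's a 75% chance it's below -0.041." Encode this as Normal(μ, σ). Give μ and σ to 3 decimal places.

For Normal(μ,σ), the p-quantile is μ + z_p·σ. Here z_{0.25} = -0.6745, z_{0.75} = 0.6745.
So -0.084 = μ − 0.6745σ and -0.041 = μ + 0.6745σ.
Subtracting: σ = (-0.041 − -0.084)/(0.6745 − (-0.6745)) = 0.032.
Then μ = -0.084 − (-0.6745)·0.032 = -0.062.

μ = -0.062, σ = 0.032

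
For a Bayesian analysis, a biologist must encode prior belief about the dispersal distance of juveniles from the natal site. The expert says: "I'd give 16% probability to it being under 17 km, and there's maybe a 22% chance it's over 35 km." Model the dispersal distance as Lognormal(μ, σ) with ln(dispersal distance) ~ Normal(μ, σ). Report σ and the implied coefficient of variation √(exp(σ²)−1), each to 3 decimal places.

If T ~ Lognormal(μ,σ) then ln T ~ Normal(μ,σ), so the p-quantile of ln T is μ + z_p·σ.
ln(17) = 2.833 and ln(35) = 3.555; z_{0.16} = -0.9945, z_{0.78} = 0.7722.
σ = (3.555 − 2.833)/(0.7722 − (-0.9945)) = 0.409.
μ = 2.833 − (-0.9945)·0.409 = 3.240.
CV = √(exp(σ²)−1) = √(exp(0.1671)−1) = 0.426.

σ ≈ 0.409, CV ≈ 0.426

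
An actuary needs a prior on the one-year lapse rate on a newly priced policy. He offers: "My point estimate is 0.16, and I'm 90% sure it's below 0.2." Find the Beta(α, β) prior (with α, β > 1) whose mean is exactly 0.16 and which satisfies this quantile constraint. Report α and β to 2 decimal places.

With mean 0.16 fixed, write α = 0.16s, β = 0.84s where s = α+β.
Need P(θ < 0.2) = 0.9 under Beta(0.16s, 0.84s). Normal approximation: (q−m)/√(m(1−m)/s) ≈ z_{0.9} = 1.28, so s ≈ 0.16·0.84·(1.28)²/(0.2−0.16)² = 138.0.
At s = 138.0: P(θ<0.2) ≈ 0.896. Adjusting to match 0.9 gives s ≈ 143.92.
So α = 0.16·143.92 ≈ 23.03, β = 0.84·143.92 ≈ 120.90.

α ≈ 23.03, β ≈ 120.90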